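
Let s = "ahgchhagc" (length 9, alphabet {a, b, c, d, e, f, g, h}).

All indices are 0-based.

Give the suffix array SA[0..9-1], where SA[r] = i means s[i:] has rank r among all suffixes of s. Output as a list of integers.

[6, 0, 8, 3, 7, 2, 5, 1, 4]

rank→(start, suffix):
  0 → (6, 'agc')
  1 → (0, 'ahgchhagc')
  2 → (8, 'c')
  3 → (3, 'chhagc')
  4 → (7, 'gc')
  5 → (2, 'gchhagc')
  6 → (5, 'hagc')
  7 → (1, 'hgchhagc')
  8 → (4, 'hhagc')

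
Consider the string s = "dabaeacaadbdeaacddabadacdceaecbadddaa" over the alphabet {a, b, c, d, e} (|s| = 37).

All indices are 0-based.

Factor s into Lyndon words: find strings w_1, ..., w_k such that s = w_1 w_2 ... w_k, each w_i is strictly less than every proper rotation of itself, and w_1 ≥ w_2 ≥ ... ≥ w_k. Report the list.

["d", "abaeac", "aadbde", "aacddabadacdceaecbaddd", "a", "a"]

emit factor 1: 'd' (i=0, period=1)
emit factor 2: 'abaeac' (i=1, period=6)
emit factor 3: 'aadbde' (i=7, period=6)
emit factor 4: 'aacddabadacdceaecbaddd' (i=13, period=22)
emit factor 5: 'a' (i=35, period=1)
emit factor 6: 'a' (i=36, period=1)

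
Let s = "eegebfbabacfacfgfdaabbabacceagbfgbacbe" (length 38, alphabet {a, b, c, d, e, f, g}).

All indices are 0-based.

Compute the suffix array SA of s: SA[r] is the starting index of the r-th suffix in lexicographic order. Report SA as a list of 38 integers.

[18, 22, 7, 19, 34, 24, 9, 12, 28, 21, 6, 33, 23, 8, 20, 36, 4, 30, 35, 25, 26, 10, 13, 17, 37, 27, 3, 0, 1, 11, 5, 16, 31, 14, 32, 29, 2, 15]

sorted suffixes:
  #0 SA[0]=18  'aabbabacceagbfgbacbe'
  #1 SA[1]=22  'abacceagbfgbacbe'
  #2 SA[2]=7  'abacfacfgfdaabbabacceagbfgbacbe'
  #3 SA[3]=19  'abbabacceagbfgbacbe'
  #4 SA[4]=34  'acbe'
  #5 SA[5]=24  'acceagbfgbacbe'
  #6 SA[6]=9  'acfacfgfdaabbabacceagbfgbacbe'
  #7 SA[7]=12  'acfgfdaabbabacceagbfgbacbe'
  #8 SA[8]=28  'agbfgbacbe'
  #9 SA[9]=21  'babacceagbfgbacbe'
  #10 SA[10]=6  'babacfacfgfdaabbabacceagbfgbacbe'
  #11 SA[11]=33  'bacbe'
  #12 SA[12]=23  'bacceagbfgbacbe'
  #13 SA[13]=8  'bacfacfgfdaabbabacceagbfgbacbe'
  #14 SA[14]=20  'bbabacceagbfgbacbe'
  #15 SA[15]=36  'be'
  #16 SA[16]=4  'bfbabacfacfgfdaabbabacceagbfgbacbe'
  #17 SA[17]=30  'bfgbacbe'
  #18 SA[18]=35  'cbe'
  #19 SA[19]=25  'cceagbfgbacbe'
  #20 SA[20]=26  'ceagbfgbacbe'
  #21 SA[21]=10  'cfacfgfdaabbabacceagbfgbacbe'
  #22 SA[22]=13  'cfgfdaabbabacceagbfgbacbe'
  #23 SA[23]=17  'daabbabacceagbfgbacbe'
  #24 SA[24]=37  'e'
  #25 SA[25]=27  'eagbfgbacbe'
  #26 SA[26]=3  'ebfbabacfacfgfdaabbabacceagbfgbacbe'
  #27 SA[27]=0  'eegebfbabacfacfgfdaabbabacceagbfgbacbe'
  #28 SA[28]=1  'egebfbabacfacfgfdaabbabacceagbfgbacbe'
  #29 SA[29]=11  'facfgfdaabbabacceagbfgbacbe'
  #30 SA[30]=5  'fbabacfacfgfdaabbabacceagbfgbacbe'
  #31 SA[31]=16  'fdaabbabacceagbfgbacbe'
  #32 SA[32]=31  'fgbacbe'
  #33 SA[33]=14  'fgfdaabbabacceagbfgbacbe'
  #34 SA[34]=32  'gbacbe'
  #35 SA[35]=29  'gbfgbacbe'
  #36 SA[36]=2  'gebfbabacfacfgfdaabbabacceagbfgbacbe'
  #37 SA[37]=15  'gfdaabbabacceagbfgbacbe'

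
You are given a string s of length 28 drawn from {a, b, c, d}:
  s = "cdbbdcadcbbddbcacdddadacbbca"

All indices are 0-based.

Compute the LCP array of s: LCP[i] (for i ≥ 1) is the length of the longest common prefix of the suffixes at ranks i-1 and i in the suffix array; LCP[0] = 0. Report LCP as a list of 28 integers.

rank→(start, suffix):
  0 → (27, 'a')
  1 → (22, 'acbbca')
  2 → (15, 'acdddadacbbca')
  3 → (20, 'adacbbca')
  4 → (6, 'adcbbddbcacdddadacbbca')
  5 → (24, 'bbca')
  6 → (2, 'bbdcadcbbddbcacdddadacbbca')
  7 → (9, 'bbddbcacdddadacbbca')
  8 → (25, 'bca')
  9 → (13, 'bcacdddadacbbca')
  10 → (3, 'bdcadcbbddbcacdddadacbbca')
  11 → (10, 'bddbcacdddadacbbca')
  12 → (26, 'ca')
  13 → (14, 'cacdddadacbbca')
  14 → (5, 'cadcbbddbcacdddadacbbca')
  15 → (23, 'cbbca')
  16 → (8, 'cbbddbcacdddadacbbca')
  17 → (0, 'cdbbdcadcbbddbcacdddadacbbca')
  18 → (16, 'cdddadacbbca')
  19 → (21, 'dacbbca')
  20 → (19, 'dadacbbca')
  21 → (1, 'dbbdcadcbbddbcacdddadacbbca')
  22 → (12, 'dbcacdddadacbbca')
  23 → (4, 'dcadcbbddbcacdddadacbbca')
  24 → (7, 'dcbbddbcacdddadacbbca')
  25 → (18, 'ddadacbbca')
  26 → (11, 'ddbcacdddadacbbca')
  27 → (17, 'dddadacbbca')

SA = [27, 22, 15, 20, 6, 24, 2, 9, 25, 13, 3, 10, 26, 14, 5, 23, 8, 0, 16, 21, 19, 1, 12, 4, 7, 18, 11, 17]
[i] adj suffixes → lcp
  [1] 27/22 → 1 ('a')
  [2] 22/15 → 2 ('ac')
  [3] 15/20 → 1 ('a')
  [4] 20/6 → 2 ('ad')
  [5] 6/24 → 0 ('')
  [6] 24/2 → 2 ('bb')
  [7] 2/9 → 3 ('bbd')
  [8] 9/25 → 1 ('b')
  [9] 25/13 → 3 ('bca')
  [10] 13/3 → 1 ('b')
  [11] 3/10 → 2 ('bd')
  [12] 10/26 → 0 ('')
  [13] 26/14 → 2 ('ca')
  [14] 14/5 → 2 ('ca')
  [15] 5/23 → 1 ('c')
  [16] 23/8 → 3 ('cbb')
  [17] 8/0 → 1 ('c')
  [18] 0/16 → 2 ('cd')
  [19] 16/21 → 0 ('')
  [20] 21/19 → 2 ('da')
  [21] 19/1 → 1 ('d')
  [22] 1/12 → 2 ('db')
  [23] 12/4 → 1 ('d')
  [24] 4/7 → 2 ('dc')
  [25] 7/18 → 1 ('d')
  [26] 18/11 → 2 ('dd')
  [27] 11/17 → 2 ('dd')

[0, 1, 2, 1, 2, 0, 2, 3, 1, 3, 1, 2, 0, 2, 2, 1, 3, 1, 2, 0, 2, 1, 2, 1, 2, 1, 2, 2]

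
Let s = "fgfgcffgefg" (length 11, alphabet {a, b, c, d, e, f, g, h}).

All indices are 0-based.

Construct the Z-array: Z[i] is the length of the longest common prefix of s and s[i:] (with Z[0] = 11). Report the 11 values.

[11, 0, 2, 0, 0, 1, 2, 0, 0, 2, 0]

Z[0]=11
i=1: outside box; Z[1]=0
i=2: outside box; Z[2]=2 scan→box=[2,4)
i=3: min(r-i=1, Z[1]=0)=0; Z[3]=0
i=4: outside box; Z[4]=0
i=5: outside box; Z[5]=1 scan→box=[5,6)
i=6: outside box; Z[6]=2 scan→box=[6,8)
i=7: min(r-i=1, Z[1]=0)=0; Z[7]=0
i=8: outside box; Z[8]=0
i=9: outside box; Z[9]=2 scan→box=[9,11)
i=10: min(r-i=1, Z[1]=0)=0; Z[10]=0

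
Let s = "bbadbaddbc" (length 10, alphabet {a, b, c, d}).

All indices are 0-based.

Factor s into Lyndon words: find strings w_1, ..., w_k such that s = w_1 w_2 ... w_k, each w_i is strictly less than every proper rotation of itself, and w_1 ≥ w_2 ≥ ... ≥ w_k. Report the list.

["b", "b", "adbaddbc"]

emit factor 1: 'b' (i=0, period=1)
emit factor 2: 'b' (i=1, period=1)
emit factor 3: 'adbaddbc' (i=2, period=8)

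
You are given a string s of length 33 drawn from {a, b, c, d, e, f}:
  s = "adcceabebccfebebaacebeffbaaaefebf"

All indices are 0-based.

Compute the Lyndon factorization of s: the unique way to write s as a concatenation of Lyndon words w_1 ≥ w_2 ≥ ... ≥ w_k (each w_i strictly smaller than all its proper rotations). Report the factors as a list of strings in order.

emit factor 1: 'adcce' (i=0, period=5)
emit factor 2: 'abebccfebeb' (i=5, period=11)
emit factor 3: 'aacebeffb' (i=16, period=9)
emit factor 4: 'aaaefebf' (i=25, period=8)

["adcce", "abebccfebeb", "aacebeffb", "aaaefebf"]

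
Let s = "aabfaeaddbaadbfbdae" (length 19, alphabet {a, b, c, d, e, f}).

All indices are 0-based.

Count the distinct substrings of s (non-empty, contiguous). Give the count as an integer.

171

rank→(start, suffix):
  0 → (0, 'aabfaeaddbaadbfbdae')
  1 → (10, 'aadbfbdae')
  2 → (1, 'abfaeaddbaadbfbdae')
  3 → (11, 'adbfbdae')
  4 → (6, 'addbaadbfbdae')
  5 → (17, 'ae')
  6 → (4, 'aeaddbaadbfbdae')
  7 → (9, 'baadbfbdae')
  8 → (15, 'bdae')
  9 → (2, 'bfaeaddbaadbfbdae')
  10 → (13, 'bfbdae')
  11 → (16, 'dae')
  12 → (8, 'dbaadbfbdae')
  13 → (12, 'dbfbdae')
  14 → (7, 'ddbaadbfbdae')
  15 → (18, 'e')
  16 → (5, 'eaddbaadbfbdae')
  17 → (3, 'faeaddbaadbfbdae')
  18 → (14, 'fbdae')

SA = [0, 10, 1, 11, 6, 17, 4, 9, 15, 2, 13, 16, 8, 12, 7, 18, 5, 3, 14]
[i] adj suffixes → lcp
  [1] 0/10 → 2 ('aa')
  [2] 10/1 → 1 ('a')
  [3] 1/11 → 1 ('a')
  [4] 11/6 → 2 ('ad')
  [5] 6/17 → 1 ('a')
  [6] 17/4 → 2 ('ae')
  [7] 4/9 → 0 ('')
  [8] 9/15 → 1 ('b')
  [9] 15/2 → 1 ('b')
  [10] 2/13 → 2 ('bf')
  [11] 13/16 → 0 ('')
  [12] 16/8 → 1 ('d')
  [13] 8/12 → 2 ('db')
  [14] 12/7 → 1 ('d')
  [15] 7/18 → 0 ('')
  [16] 18/5 → 1 ('e')
  [17] 5/3 → 0 ('')
  [18] 3/14 → 1 ('f')

n(n+1)/2 = 19·20/2 = 190
Σ LCP = 0 + 2 + 1 + 1 + 2 + 1 + 2 + 0 + 1 + 1 + 2 + 0 + 1 + 2 + 1 + 0 + 1 + 0 + 1 = 19
distinct = 190 − 19 = 171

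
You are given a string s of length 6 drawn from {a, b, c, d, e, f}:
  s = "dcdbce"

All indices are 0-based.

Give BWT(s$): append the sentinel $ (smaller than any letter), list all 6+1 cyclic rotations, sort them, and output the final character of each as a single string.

eddbc$c

rank  rotation last
    0  $dcdbce  e
    1  bce$dcd  d
    2  cdbce$d  d
    3  ce$dcdb  b
    4  dbce$dc  c
    5  dcdbce$  $
    6  e$dcdbc  c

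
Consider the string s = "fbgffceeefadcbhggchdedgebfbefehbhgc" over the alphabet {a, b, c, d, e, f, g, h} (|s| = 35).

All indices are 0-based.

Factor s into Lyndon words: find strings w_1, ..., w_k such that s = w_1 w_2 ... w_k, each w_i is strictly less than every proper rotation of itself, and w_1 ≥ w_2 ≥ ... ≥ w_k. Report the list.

["f", "bgffceeef", "adcbhggchdedgebfbefehbhgc"]

emit factor 1: 'f' (i=0, period=1)
emit factor 2: 'bgffceeef' (i=1, period=9)
emit factor 3: 'adcbhggchdedgebfbefehbhgc' (i=10, period=25)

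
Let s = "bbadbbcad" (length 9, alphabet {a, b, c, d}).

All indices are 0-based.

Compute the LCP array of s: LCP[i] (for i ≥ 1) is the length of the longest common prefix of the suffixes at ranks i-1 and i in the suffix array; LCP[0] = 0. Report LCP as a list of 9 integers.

[0, 2, 0, 1, 2, 1, 0, 0, 1]

rank→(start, suffix):
  0 → (7, 'ad')
  1 → (2, 'adbbcad')
  2 → (1, 'badbbcad')
  3 → (0, 'bbadbbcad')
  4 → (4, 'bbcad')
  5 → (5, 'bcad')
  6 → (6, 'cad')
  7 → (8, 'd')
  8 → (3, 'dbbcad')

SA = [7, 2, 1, 0, 4, 5, 6, 8, 3]
[i] adj suffixes → lcp
  [1] 7/2 → 2 ('ad')
  [2] 2/1 → 0 ('')
  [3] 1/0 → 1 ('b')
  [4] 0/4 → 2 ('bb')
  [5] 4/5 → 1 ('b')
  [6] 5/6 → 0 ('')
  [7] 6/8 → 0 ('')
  [8] 8/3 → 1 ('d')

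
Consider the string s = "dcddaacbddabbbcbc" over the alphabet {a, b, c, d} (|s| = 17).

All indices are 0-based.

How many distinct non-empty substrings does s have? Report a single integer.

134

rank | idx | suffix
   0 |   4 | aacbddabbbcbc
   1 |  10 | abbbcbc
   2 |   5 | acbddabbbcbc
   3 |  11 | bbbcbc
   4 |  12 | bbcbc
   5 |  15 | bc
   6 |  13 | bcbc
   7 |   7 | bddabbbcbc
   8 |  16 | c
   9 |  14 | cbc
  10 |   6 | cbddabbbcbc
  11 |   1 | cddaacbddabbbcbc
  12 |   3 | daacbddabbbcbc
  13 |   9 | dabbbcbc
  14 |   0 | dcddaacbddabbbcbc
  15 |   2 | ddaacbddabbbcbc
  16 |   8 | ddabbbcbc

SA = [4, 10, 5, 11, 12, 15, 13, 7, 16, 14, 6, 1, 3, 9, 0, 2, 8]
i: (SA[i-1],SA[i]) lcp shared
  1: (4,10) 1 'a'
  2: (10,5) 1 'a'
  3: (5,11) 0 ''
  4: (11,12) 2 'bb'
  5: (12,15) 1 'b'
  6: (15,13) 2 'bc'
  7: (13,7) 1 'b'
  8: (7,16) 0 ''
  9: (16,14) 1 'c'
  10: (14,6) 2 'cb'
  11: (6,1) 1 'c'
  12: (1,3) 0 ''
  13: (3,9) 2 'da'
  14: (9,0) 1 'd'
  15: (0,2) 1 'd'
  16: (2,8) 3 'dda'

n(n+1)/2 = 17·18/2 = 153
Σ LCP = 0 + 1 + 1 + 0 + 2 + 1 + 2 + 1 + 0 + 1 + 2 + 1 + 0 + 2 + 1 + 1 + 3 = 19
distinct = 153 − 19 = 134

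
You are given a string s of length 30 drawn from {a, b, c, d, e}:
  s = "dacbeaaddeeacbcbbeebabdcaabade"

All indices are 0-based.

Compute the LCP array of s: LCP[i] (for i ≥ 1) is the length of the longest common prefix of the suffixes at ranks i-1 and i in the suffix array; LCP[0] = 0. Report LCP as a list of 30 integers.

rank→(start, suffix):
  0 → (24, 'aabade')
  1 → (5, 'aaddeeacbcbbeebabdcaabade')
  2 → (25, 'abade')
  3 → (20, 'abdcaabade')
  4 → (11, 'acbcbbeebabdcaabade')
  5 → (1, 'acbeaaddeeacbcbbeebabdcaabade')
  6 → (6, 'addeeacbcbbeebabdcaabade')
  7 → (27, 'ade')
  8 → (19, 'babdcaabade')
  9 → (26, 'bade')
  10 → (15, 'bbeebabdcaabade')
  11 → (13, 'bcbbeebabdcaabade')
  12 → (21, 'bdcaabade')
  13 → (3, 'beaaddeeacbcbbeebabdcaabade')
  14 → (16, 'beebabdcaabade')
  15 → (23, 'caabade')
  16 → (14, 'cbbeebabdcaabade')
  17 → (12, 'cbcbbeebabdcaabade')
  18 → (2, 'cbeaaddeeacbcbbeebabdcaabade')
  19 → (0, 'dacbeaaddeeacbcbbeebabdcaabade')
  20 → (22, 'dcaabade')
  21 → (7, 'ddeeacbcbbeebabdcaabade')
  22 → (28, 'de')
  23 → (8, 'deeacbcbbeebabdcaabade')
  24 → (29, 'e')
  25 → (4, 'eaaddeeacbcbbeebabdcaabade')
  26 → (10, 'eacbcbbeebabdcaabade')
  27 → (18, 'ebabdcaabade')
  28 → (9, 'eeacbcbbeebabdcaabade')
  29 → (17, 'eebabdcaabade')

SA = [24, 5, 25, 20, 11, 1, 6, 27, 19, 26, 15, 13, 21, 3, 16, 23, 14, 12, 2, 0, 22, 7, 28, 8, 29, 4, 10, 18, 9, 17]
i: (SA[i-1],SA[i]) lcp shared
  1: (24,5) 2 'aa'
  2: (5,25) 1 'a'
  3: (25,20) 2 'ab'
  4: (20,11) 1 'a'
  5: (11,1) 3 'acb'
  6: (1,6) 1 'a'
  7: (6,27) 2 'ad'
  8: (27,19) 0 ''
  9: (19,26) 2 'ba'
  10: (26,15) 1 'b'
  11: (15,13) 1 'b'
  12: (13,21) 1 'b'
  13: (21,3) 1 'b'
  14: (3,16) 2 'be'
  15: (16,23) 0 ''
  16: (23,14) 1 'c'
  17: (14,12) 2 'cb'
  18: (12,2) 2 'cb'
  19: (2,0) 0 ''
  20: (0,22) 1 'd'
  21: (22,7) 1 'd'
  22: (7,28) 1 'd'
  23: (28,8) 2 'de'
  24: (8,29) 0 ''
  25: (29,4) 1 'e'
  26: (4,10) 2 'ea'
  27: (10,18) 1 'e'
  28: (18,9) 1 'e'
  29: (9,17) 2 'ee'

[0, 2, 1, 2, 1, 3, 1, 2, 0, 2, 1, 1, 1, 1, 2, 0, 1, 2, 2, 0, 1, 1, 1, 2, 0, 1, 2, 1, 1, 2]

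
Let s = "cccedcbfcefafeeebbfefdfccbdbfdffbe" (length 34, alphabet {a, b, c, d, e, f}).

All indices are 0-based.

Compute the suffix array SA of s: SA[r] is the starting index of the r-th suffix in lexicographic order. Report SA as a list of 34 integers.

sorted suffixes:
  #0 SA[0]=11  'afeeebbfefdfccbdbfdffbe'
  #1 SA[1]=16  'bbfefdfccbdbfdffbe'
  #2 SA[2]=25  'bdbfdffbe'
  #3 SA[3]=32  'be'
  #4 SA[4]=6  'bfcefafeeebbfefdfccbdbfdffbe'
  #5 SA[5]=27  'bfdffbe'
  #6 SA[6]=17  'bfefdfccbdbfdffbe'
  #7 SA[7]=24  'cbdbfdffbe'
  #8 SA[8]=5  'cbfcefafeeebbfefdfccbdbfdffbe'
  #9 SA[9]=23  'ccbdbfdffbe'
  #10 SA[10]=0  'cccedcbfcefafeeebbfefdfccbdbfdffbe'
  #11 SA[11]=1  'ccedcbfcefafeeebbfefdfccbdbfdffbe'
  #12 SA[12]=2  'cedcbfcefafeeebbfefdfccbdbfdffbe'
  #13 SA[13]=8  'cefafeeebbfefdfccbdbfdffbe'
  #14 SA[14]=26  'dbfdffbe'
  #15 SA[15]=4  'dcbfcefafeeebbfefdfccbdbfdffbe'
  #16 SA[16]=21  'dfccbdbfdffbe'
  #17 SA[17]=29  'dffbe'
  #18 SA[18]=33  'e'
  #19 SA[19]=15  'ebbfefdfccbdbfdffbe'
  #20 SA[20]=3  'edcbfcefafeeebbfefdfccbdbfdffbe'
  #21 SA[21]=14  'eebbfefdfccbdbfdffbe'
  #22 SA[22]=13  'eeebbfefdfccbdbfdffbe'
  #23 SA[23]=9  'efafeeebbfefdfccbdbfdffbe'
  #24 SA[24]=19  'efdfccbdbfdffbe'
  #25 SA[25]=10  'fafeeebbfefdfccbdbfdffbe'
  #26 SA[26]=31  'fbe'
  #27 SA[27]=22  'fccbdbfdffbe'
  #28 SA[28]=7  'fcefafeeebbfefdfccbdbfdffbe'
  #29 SA[29]=20  'fdfccbdbfdffbe'
  #30 SA[30]=28  'fdffbe'
  #31 SA[31]=12  'feeebbfefdfccbdbfdffbe'
  #32 SA[32]=18  'fefdfccbdbfdffbe'
  #33 SA[33]=30  'ffbe'

[11, 16, 25, 32, 6, 27, 17, 24, 5, 23, 0, 1, 2, 8, 26, 4, 21, 29, 33, 15, 3, 14, 13, 9, 19, 10, 31, 22, 7, 20, 28, 12, 18, 30]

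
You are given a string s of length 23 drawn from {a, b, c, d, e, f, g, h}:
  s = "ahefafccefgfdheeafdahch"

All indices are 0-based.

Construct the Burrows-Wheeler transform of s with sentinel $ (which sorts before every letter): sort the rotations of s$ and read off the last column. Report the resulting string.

hfed$fchffehhceaagefcada

rank  rotation                  last
    0  $ahefafccefgfdheeafdahch  h
    1  afccefgfdheeafdahch$ahef  f
    2  afdahch$ahefafccefgfdhee  e
    3  ahch$ahefafccefgfdheeafd  d
    4  ahefafccefgfdheeafdahch$  $
    5  ccefgfdheeafdahch$ahefaf  f
    6  cefgfdheeafdahch$ahefafc  c
    7  ch$ahefafccefgfdheeafdah  h
    8  dahch$ahefafccefgfdheeaf  f
    9  dheeafdahch$ahefafccefgf  f
   10  eafdahch$ahefafccefgfdhe  e
   11  eeafdahch$ahefafccefgfdh  h
   12  efafccefgfdheeafdahch$ah  h
   13  efgfdheeafdahch$ahefafcc  c
   14  fafccefgfdheeafdahch$ahe  e
   15  fccefgfdheeafdahch$ahefa  a
   16  fdahch$ahefafccefgfdheea  a
   17  fdheeafdahch$ahefafccefg  g
   18  fgfdheeafdahch$ahefafcce  e
   19  gfdheeafdahch$ahefafccef  f
   20  h$ahefafccefgfdheeafdahc  c
   21  hch$ahefafccefgfdheeafda  a
   22  heeafdahch$ahefafccefgfd  d
   23  hefafccefgfdheeafdahch$a  a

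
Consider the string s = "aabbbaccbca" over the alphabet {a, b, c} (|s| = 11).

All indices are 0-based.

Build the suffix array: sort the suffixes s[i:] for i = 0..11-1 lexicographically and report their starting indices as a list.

rank→(start, suffix):
  0 → (10, 'a')
  1 → (0, 'aabbbaccbca')
  2 → (1, 'abbbaccbca')
  3 → (5, 'accbca')
  4 → (4, 'baccbca')
  5 → (3, 'bbaccbca')
  6 → (2, 'bbbaccbca')
  7 → (8, 'bca')
  8 → (9, 'ca')
  9 → (7, 'cbca')
  10 → (6, 'ccbca')

[10, 0, 1, 5, 4, 3, 2, 8, 9, 7, 6]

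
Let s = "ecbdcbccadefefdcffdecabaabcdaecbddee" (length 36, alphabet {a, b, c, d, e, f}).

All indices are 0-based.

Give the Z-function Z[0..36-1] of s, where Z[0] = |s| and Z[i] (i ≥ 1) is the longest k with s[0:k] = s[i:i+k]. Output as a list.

[36, 0, 0, 0, 0, 0, 0, 0, 0, 0, 1, 0, 1, 0, 0, 0, 0, 0, 0, 2, 0, 0, 0, 0, 0, 0, 0, 0, 0, 4, 0, 0, 0, 0, 1, 1]

Z[0]=36
i=1: fresh scan; Z[1]=0
i=2: fresh scan; Z[2]=0
i=3: fresh scan; Z[3]=0
i=4: fresh scan; Z[4]=0
i=5: fresh scan; Z[5]=0
i=6: fresh scan; Z[6]=0
i=7: fresh scan; Z[7]=0
i=8: fresh scan; Z[8]=0
i=9: fresh scan; Z[9]=0
i=10: fresh scan; Z[10]=1 scan→box=[10,11)
i=11: fresh scan; Z[11]=0
i=12: fresh scan; Z[12]=1 scan→box=[12,13)
i=13: fresh scan; Z[13]=0
i=14: fresh scan; Z[14]=0
i=15: fresh scan; Z[15]=0
i=16: fresh scan; Z[16]=0
i=17: fresh scan; Z[17]=0
i=18: fresh scan; Z[18]=0
i=19: fresh scan; Z[19]=2 scan→box=[19,21)
i=20: min(r-i=1, Z[1]=0)=0; Z[20]=0
i=21: fresh scan; Z[21]=0
i=22: fresh scan; Z[22]=0
i=23: fresh scan; Z[23]=0
i=24: fresh scan; Z[24]=0
i=25: fresh scan; Z[25]=0
i=26: fresh scan; Z[26]=0
i=27: fresh scan; Z[27]=0
i=28: fresh scan; Z[28]=0
i=29: fresh scan; Z[29]=4 scan→box=[29,33)
i=30: min(r-i=3, Z[1]=0)=0; Z[30]=0
i=31: min(r-i=2, Z[2]=0)=0; Z[31]=0
i=32: min(r-i=1, Z[3]=0)=0; Z[32]=0
i=33: fresh scan; Z[33]=0
i=34: fresh scan; Z[34]=1 scan→box=[34,35)
i=35: fresh scan; Z[35]=1 scan→box=[35,36)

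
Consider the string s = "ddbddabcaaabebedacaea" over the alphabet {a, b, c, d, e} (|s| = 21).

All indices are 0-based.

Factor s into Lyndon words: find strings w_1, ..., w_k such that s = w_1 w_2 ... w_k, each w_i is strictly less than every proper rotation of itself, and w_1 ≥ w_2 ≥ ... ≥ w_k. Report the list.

["d", "d", "bdd", "abc", "aaabebedacae", "a"]

emit factor 1: 'd' (i=0, period=1)
emit factor 2: 'd' (i=1, period=1)
emit factor 3: 'bdd' (i=2, period=3)
emit factor 4: 'abc' (i=5, period=3)
emit factor 5: 'aaabebedacae' (i=8, period=12)
emit factor 6: 'a' (i=20, period=1)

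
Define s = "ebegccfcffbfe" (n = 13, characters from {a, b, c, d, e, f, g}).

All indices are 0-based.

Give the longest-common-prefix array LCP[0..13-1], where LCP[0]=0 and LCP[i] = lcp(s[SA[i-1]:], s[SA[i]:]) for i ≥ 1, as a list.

rank→(start, suffix):
  0 → (1, 'begccfcffbfe')
  1 → (10, 'bfe')
  2 → (4, 'ccfcffbfe')
  3 → (5, 'cfcffbfe')
  4 → (7, 'cffbfe')
  5 → (12, 'e')
  6 → (0, 'ebegccfcffbfe')
  7 → (2, 'egccfcffbfe')
  8 → (9, 'fbfe')
  9 → (6, 'fcffbfe')
  10 → (11, 'fe')
  11 → (8, 'ffbfe')
  12 → (3, 'gccfcffbfe')

SA = [1, 10, 4, 5, 7, 12, 0, 2, 9, 6, 11, 8, 3]
i: (SA[i-1],SA[i]) lcp shared
  1: (1,10) 1 'b'
  2: (10,4) 0 ''
  3: (4,5) 1 'c'
  4: (5,7) 2 'cf'
  5: (7,12) 0 ''
  6: (12,0) 1 'e'
  7: (0,2) 1 'e'
  8: (2,9) 0 ''
  9: (9,6) 1 'f'
  10: (6,11) 1 'f'
  11: (11,8) 1 'f'
  12: (8,3) 0 ''

[0, 1, 0, 1, 2, 0, 1, 1, 0, 1, 1, 1, 0]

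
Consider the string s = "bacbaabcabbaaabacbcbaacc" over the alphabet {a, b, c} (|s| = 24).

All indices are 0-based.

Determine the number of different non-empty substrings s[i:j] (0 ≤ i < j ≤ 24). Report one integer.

257

sorted suffixes:
  #0 SA[0]=11  'aaabacbcbaacc'
  #1 SA[1]=12  'aabacbcbaacc'
  #2 SA[2]=4  'aabcabbaaabacbcbaacc'
  #3 SA[3]=20  'aacc'
  #4 SA[4]=13  'abacbcbaacc'
  #5 SA[5]=8  'abbaaabacbcbaacc'
  #6 SA[6]=5  'abcabbaaabacbcbaacc'
  #7 SA[7]=1  'acbaabcabbaaabacbcbaacc'
  #8 SA[8]=15  'acbcbaacc'
  #9 SA[9]=21  'acc'
  #10 SA[10]=10  'baaabacbcbaacc'
  #11 SA[11]=3  'baabcabbaaabacbcbaacc'
  #12 SA[12]=19  'baacc'
  #13 SA[13]=0  'bacbaabcabbaaabacbcbaacc'
  #14 SA[14]=14  'bacbcbaacc'
  #15 SA[15]=9  'bbaaabacbcbaacc'
  #16 SA[16]=6  'bcabbaaabacbcbaacc'
  #17 SA[17]=17  'bcbaacc'
  #18 SA[18]=23  'c'
  #19 SA[19]=7  'cabbaaabacbcbaacc'
  #20 SA[20]=2  'cbaabcabbaaabacbcbaacc'
  #21 SA[21]=18  'cbaacc'
  #22 SA[22]=16  'cbcbaacc'
  #23 SA[23]=22  'cc'

SA = [11, 12, 4, 20, 13, 8, 5, 1, 15, 21, 10, 3, 19, 0, 14, 9, 6, 17, 23, 7, 2, 18, 16, 22]
[i] adj suffixes → lcp
  [1] 11/12 → 2 ('aa')
  [2] 12/4 → 3 ('aab')
  [3] 4/20 → 2 ('aa')
  [4] 20/13 → 1 ('a')
  [5] 13/8 → 2 ('ab')
  [6] 8/5 → 2 ('ab')
  [7] 5/1 → 1 ('a')
  [8] 1/15 → 3 ('acb')
  [9] 15/21 → 2 ('ac')
  [10] 21/10 → 0 ('')
  [11] 10/3 → 3 ('baa')
  [12] 3/19 → 3 ('baa')
  [13] 19/0 → 2 ('ba')
  [14] 0/14 → 4 ('bacb')
  [15] 14/9 → 1 ('b')
  [16] 9/6 → 1 ('b')
  [17] 6/17 → 2 ('bc')
  [18] 17/23 → 0 ('')
  [19] 23/7 → 1 ('c')
  [20] 7/2 → 1 ('c')
  [21] 2/18 → 4 ('cbaa')
  [22] 18/16 → 2 ('cb')
  [23] 16/22 → 1 ('c')

n(n+1)/2 = 24·25/2 = 300
Σ LCP = 0 + 2 + 3 + 2 + 1 + 2 + 2 + 1 + 3 + 2 + 0 + 3 + 3 + 2 + 4 + 1 + 1 + 2 + 0 + 1 + 1 + 4 + 2 + 1 = 43
distinct = 300 − 43 = 257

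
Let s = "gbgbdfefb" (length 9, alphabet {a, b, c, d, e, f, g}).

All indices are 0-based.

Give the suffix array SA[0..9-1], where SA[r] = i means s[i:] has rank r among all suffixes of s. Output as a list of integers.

[8, 3, 1, 4, 6, 7, 5, 2, 0]

sorted suffixes:
  #0 SA[0]=8  'b'
  #1 SA[1]=3  'bdfefb'
  #2 SA[2]=1  'bgbdfefb'
  #3 SA[3]=4  'dfefb'
  #4 SA[4]=6  'efb'
  #5 SA[5]=7  'fb'
  #6 SA[6]=5  'fefb'
  #7 SA[7]=2  'gbdfefb'
  #8 SA[8]=0  'gbgbdfefb'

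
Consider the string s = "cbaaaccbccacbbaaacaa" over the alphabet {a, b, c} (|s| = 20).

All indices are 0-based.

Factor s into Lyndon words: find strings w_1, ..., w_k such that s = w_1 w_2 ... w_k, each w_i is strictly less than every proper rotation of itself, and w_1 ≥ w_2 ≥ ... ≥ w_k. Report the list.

emit factor 1: 'c' (i=0, period=1)
emit factor 2: 'b' (i=1, period=1)
emit factor 3: 'aaaccbccacbb' (i=2, period=12)
emit factor 4: 'aaac' (i=14, period=4)
emit factor 5: 'a' (i=18, period=1)
emit factor 6: 'a' (i=19, period=1)

["c", "b", "aaaccbccacbb", "aaac", "a", "a"]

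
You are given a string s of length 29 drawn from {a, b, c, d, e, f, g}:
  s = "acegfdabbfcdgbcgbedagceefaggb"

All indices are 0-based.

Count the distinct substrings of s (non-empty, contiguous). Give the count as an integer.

sorted suffixes:
  #0 SA[0]=6  'abbfcdgbcgbedagceefaggb'
  #1 SA[1]=0  'acegfdabbfcdgbcgbedagceefaggb'
  #2 SA[2]=19  'agceefaggb'
  #3 SA[3]=25  'aggb'
  #4 SA[4]=28  'b'
  #5 SA[5]=7  'bbfcdgbcgbedagceefaggb'
  #6 SA[6]=13  'bcgbedagceefaggb'
  #7 SA[7]=16  'bedagceefaggb'
  #8 SA[8]=8  'bfcdgbcgbedagceefaggb'
  #9 SA[9]=10  'cdgbcgbedagceefaggb'
  #10 SA[10]=21  'ceefaggb'
  #11 SA[11]=1  'cegfdabbfcdgbcgbedagceefaggb'
  #12 SA[12]=14  'cgbedagceefaggb'
  #13 SA[13]=5  'dabbfcdgbcgbedagceefaggb'
  #14 SA[14]=18  'dagceefaggb'
  #15 SA[15]=11  'dgbcgbedagceefaggb'
  #16 SA[16]=17  'edagceefaggb'
  #17 SA[17]=22  'eefaggb'
  #18 SA[18]=23  'efaggb'
  #19 SA[19]=2  'egfdabbfcdgbcgbedagceefaggb'
  #20 SA[20]=24  'faggb'
  #21 SA[21]=9  'fcdgbcgbedagceefaggb'
  #22 SA[22]=4  'fdabbfcdgbcgbedagceefaggb'
  #23 SA[23]=27  'gb'
  #24 SA[24]=12  'gbcgbedagceefaggb'
  #25 SA[25]=15  'gbedagceefaggb'
  #26 SA[26]=20  'gceefaggb'
  #27 SA[27]=3  'gfdabbfcdgbcgbedagceefaggb'
  #28 SA[28]=26  'ggb'

SA = [6, 0, 19, 25, 28, 7, 13, 16, 8, 10, 21, 1, 14, 5, 18, 11, 17, 22, 23, 2, 24, 9, 4, 27, 12, 15, 20, 3, 26]
rank  pair      lcp
   1  s[6:],s[0:]  1  'a'
   2  s[0:],s[19:]  1  'a'
   3  s[19:],s[25:]  2  'ag'
   4  s[25:],s[28:]  0  ''
   5  s[28:],s[7:]  1  'b'
   6  s[7:],s[13:]  1  'b'
   7  s[13:],s[16:]  1  'b'
   8  s[16:],s[8:]  1  'b'
   9  s[8:],s[10:]  0  ''
  10  s[10:],s[21:]  1  'c'
  11  s[21:],s[1:]  2  'ce'
  12  s[1:],s[14:]  1  'c'
  13  s[14:],s[5:]  0  ''
  14  s[5:],s[18:]  2  'da'
  15  s[18:],s[11:]  1  'd'
  16  s[11:],s[17:]  0  ''
  17  s[17:],s[22:]  1  'e'
  18  s[22:],s[23:]  1  'e'
  19  s[23:],s[2:]  1  'e'
  20  s[2:],s[24:]  0  ''
  21  s[24:],s[9:]  1  'f'
  22  s[9:],s[4:]  1  'f'
  23  s[4:],s[27:]  0  ''
  24  s[27:],s[12:]  2  'gb'
  25  s[12:],s[15:]  2  'gb'
  26  s[15:],s[20:]  1  'g'
  27  s[20:],s[3:]  1  'g'
  28  s[3:],s[26:]  1  'g'

n(n+1)/2 = 29·30/2 = 435
Σ LCP = 0 + 1 + 1 + 2 + 0 + 1 + 1 + 1 + 1 + 0 + 1 + 2 + 1 + 0 + 2 + 1 + 0 + 1 + 1 + 1 + 0 + 1 + 1 + 0 + 2 + 2 + 1 + 1 + 1 = 27
distinct = 435 − 27 = 408

408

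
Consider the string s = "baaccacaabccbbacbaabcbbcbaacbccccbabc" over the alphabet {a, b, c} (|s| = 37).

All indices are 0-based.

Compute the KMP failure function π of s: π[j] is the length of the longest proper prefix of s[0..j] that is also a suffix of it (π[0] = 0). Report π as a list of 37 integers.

[0, 0, 0, 0, 0, 0, 0, 0, 0, 1, 0, 0, 1, 1, 2, 0, 1, 2, 3, 1, 0, 1, 1, 0, 1, 2, 3, 4, 1, 0, 0, 0, 0, 1, 2, 1, 0]

π[0] = 0
j=1 s[j]='a': π[1]=0 (border '')
j=2 s[j]='a': π[2]=0 (border '')
j=3 s[j]='c': π[3]=0 (border '')
j=4 s[j]='c': π[4]=0 (border '')
j=5 s[j]='a': π[5]=0 (border '')
j=6 s[j]='c': π[6]=0 (border '')
j=7 s[j]='a': π[7]=0 (border '')
j=8 s[j]='a': π[8]=0 (border '')
j=9 s[j]='b': π[9]=1 (border 'b')
j=10 s[j]='c': k: 1→0; π[10]=0 (border '')
j=11 s[j]='c': π[11]=0 (border '')
j=12 s[j]='b': π[12]=1 (border 'b')
j=13 s[j]='b': k: 1→0; π[13]=1 (border 'b')
j=14 s[j]='a': π[14]=2 (border 'ba')
j=15 s[j]='c': k: 2→0; π[15]=0 (border '')
j=16 s[j]='b': π[16]=1 (border 'b')
j=17 s[j]='a': π[17]=2 (border 'ba')
j=18 s[j]='a': π[18]=3 (border 'baa')
j=19 s[j]='b': k: 3→0; π[19]=1 (border 'b')
j=20 s[j]='c': k: 1→0; π[20]=0 (border '')
j=21 s[j]='b': π[21]=1 (border 'b')
j=22 s[j]='b': k: 1→0; π[22]=1 (border 'b')
j=23 s[j]='c': k: 1→0; π[23]=0 (border '')
j=24 s[j]='b': π[24]=1 (border 'b')
j=25 s[j]='a': π[25]=2 (border 'ba')
j=26 s[j]='a': π[26]=3 (border 'baa')
j=27 s[j]='c': π[27]=4 (border 'baac')
j=28 s[j]='b': k: 4→0; π[28]=1 (border 'b')
j=29 s[j]='c': k: 1→0; π[29]=0 (border '')
j=30 s[j]='c': π[30]=0 (border '')
j=31 s[j]='c': π[31]=0 (border '')
j=32 s[j]='c': π[32]=0 (border '')
j=33 s[j]='b': π[33]=1 (border 'b')
j=34 s[j]='a': π[34]=2 (border 'ba')
j=35 s[j]='b': k: 2→0; π[35]=1 (border 'b')
j=36 s[j]='c': k: 1→0; π[36]=0 (border '')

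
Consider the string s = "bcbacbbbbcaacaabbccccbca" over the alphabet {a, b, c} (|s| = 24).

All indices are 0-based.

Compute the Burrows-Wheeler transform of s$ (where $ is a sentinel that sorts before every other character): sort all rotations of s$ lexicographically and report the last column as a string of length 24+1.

acccaabccbbacb$bbabbacccb

rank  rotation                   last
    0  $bcbacbbbbcaacaabbccccbca  a
    1  a$bcbacbbbbcaacaabbccccbc  c
    2  aabbccccbca$bcbacbbbbcaac  c
    3  aacaabbccccbca$bcbacbbbbc  c
    4  abbccccbca$bcbacbbbbcaaca  a
    5  acaabbccccbca$bcbacbbbbca  a
    6  acbbbbcaacaabbccccbca$bcb  b
    7  bacbbbbcaacaabbccccbca$bc  c
    8  bbbbcaacaabbccccbca$bcbac  c
    9  bbbcaacaabbccccbca$bcbacb  b
   10  bbcaacaabbccccbca$bcbacbb  b
   11  bbccccbca$bcbacbbbbcaacaa  a
   12  bca$bcbacbbbbcaacaabbcccc  c
   13  bcaacaabbccccbca$bcbacbbb  b
   14  bcbacbbbbcaacaabbccccbca$  $
   15  bccccbca$bcbacbbbbcaacaab  b
   16  ca$bcbacbbbbcaacaabbccccb  b
   17  caabbccccbca$bcbacbbbbcaa  a
   18  caacaabbccccbca$bcbacbbbb  b
   19  cbacbbbbcaacaabbccccbca$b  b
   20  cbbbbcaacaabbccccbca$bcba  a
   21  cbca$bcbacbbbbcaacaabbccc  c
   22  ccbca$bcbacbbbbcaacaabbcc  c
   23  cccbca$bcbacbbbbcaacaabbc  c
   24  ccccbca$bcbacbbbbcaacaabb  b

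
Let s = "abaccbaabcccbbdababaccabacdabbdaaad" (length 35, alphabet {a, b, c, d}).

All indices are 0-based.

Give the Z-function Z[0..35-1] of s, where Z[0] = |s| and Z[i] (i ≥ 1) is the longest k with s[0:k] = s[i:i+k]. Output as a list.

Z[0]=35
i=1: outside box; Z[1]=0
i=2: outside box; Z[2]=1 grow→box=[2,3)
i=3: outside box; Z[3]=0
i=4: outside box; Z[4]=0
i=5: outside box; Z[5]=0
i=6: outside box; Z[6]=1 grow→box=[6,7)
i=7: outside box; Z[7]=2 grow→box=[7,9)
i=8: min(r-i=1, Z[1]=0)=0; Z[8]=0
i=9: outside box; Z[9]=0
i=10: outside box; Z[10]=0
i=11: outside box; Z[11]=0
i=12: outside box; Z[12]=0
i=13: outside box; Z[13]=0
i=14: outside box; Z[14]=0
i=15: outside box; Z[15]=3 grow→box=[15,18)
i=16: min(r-i=2, Z[1]=0)=0; Z[16]=0
i=17: min(r-i=1, Z[2]=1)=1; Z[17]=5 grow→box=[17,22)
i=18: min(r-i=4, Z[1]=0)=0; Z[18]=0
i=19: min(r-i=3, Z[2]=1)=1; Z[19]=1
i=20: min(r-i=2, Z[3]=0)=0; Z[20]=0
i=21: min(r-i=1, Z[4]=0)=0; Z[21]=0
i=22: outside box; Z[22]=4 grow→box=[22,26)
i=23: min(r-i=3, Z[1]=0)=0; Z[23]=0
i=24: min(r-i=2, Z[2]=1)=1; Z[24]=1
i=25: min(r-i=1, Z[3]=0)=0; Z[25]=0
i=26: outside box; Z[26]=0
i=27: outside box; Z[27]=2 grow→box=[27,29)
i=28: min(r-i=1, Z[1]=0)=0; Z[28]=0
i=29: outside box; Z[29]=0
i=30: outside box; Z[30]=0
i=31: outside box; Z[31]=1 grow→box=[31,32)
i=32: outside box; Z[32]=1 grow→box=[32,33)
i=33: outside box; Z[33]=1 grow→box=[33,34)
i=34: outside box; Z[34]=0

[35, 0, 1, 0, 0, 0, 1, 2, 0, 0, 0, 0, 0, 0, 0, 3, 0, 5, 0, 1, 0, 0, 4, 0, 1, 0, 0, 2, 0, 0, 0, 1, 1, 1, 0]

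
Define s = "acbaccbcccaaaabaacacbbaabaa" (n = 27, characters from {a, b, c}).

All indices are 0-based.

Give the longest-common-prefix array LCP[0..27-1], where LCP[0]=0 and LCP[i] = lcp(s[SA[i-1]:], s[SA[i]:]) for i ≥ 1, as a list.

[0, 1, 2, 3, 2, 5, 2, 1, 4, 1, 2, 3, 2, 0, 3, 3, 2, 1, 1, 0, 2, 1, 2, 2, 1, 2, 2]

rank→(start, suffix):
  0 → (26, 'a')
  1 → (25, 'aa')
  2 → (10, 'aaaabaacacbbaabaa')
  3 → (11, 'aaabaacacbbaabaa')
  4 → (22, 'aabaa')
  5 → (12, 'aabaacacbbaabaa')
  6 → (15, 'aacacbbaabaa')
  7 → (23, 'abaa')
  8 → (13, 'abaacacbbaabaa')
  9 → (16, 'acacbbaabaa')
  10 → (0, 'acbaccbcccaaaabaacacbbaabaa')
  11 → (18, 'acbbaabaa')
  12 → (3, 'accbcccaaaabaacacbbaabaa')
  13 → (24, 'baa')
  14 → (21, 'baabaa')
  15 → (14, 'baacacbbaabaa')
  16 → (2, 'baccbcccaaaabaacacbbaabaa')
  17 → (20, 'bbaabaa')
  18 → (6, 'bcccaaaabaacacbbaabaa')
  19 → (9, 'caaaabaacacbbaabaa')
  20 → (17, 'cacbbaabaa')
  21 → (1, 'cbaccbcccaaaabaacacbbaabaa')
  22 → (19, 'cbbaabaa')
  23 → (5, 'cbcccaaaabaacacbbaabaa')
  24 → (8, 'ccaaaabaacacbbaabaa')
  25 → (4, 'ccbcccaaaabaacacbbaabaa')
  26 → (7, 'cccaaaabaacacbbaabaa')

SA = [26, 25, 10, 11, 22, 12, 15, 23, 13, 16, 0, 18, 3, 24, 21, 14, 2, 20, 6, 9, 17, 1, 19, 5, 8, 4, 7]
rank  pair      lcp
   1  s[26:],s[25:]  1  'a'
   2  s[25:],s[10:]  2  'aa'
   3  s[10:],s[11:]  3  'aaa'
   4  s[11:],s[22:]  2  'aa'
   5  s[22:],s[12:]  5  'aabaa'
   6  s[12:],s[15:]  2  'aa'
   7  s[15:],s[23:]  1  'a'
   8  s[23:],s[13:]  4  'abaa'
   9  s[13:],s[16:]  1  'a'
  10  s[16:],s[0:]  2  'ac'
  11  s[0:],s[18:]  3  'acb'
  12  s[18:],s[3:]  2  'ac'
  13  s[3:],s[24:]  0  ''
  14  s[24:],s[21:]  3  'baa'
  15  s[21:],s[14:]  3  'baa'
  16  s[14:],s[2:]  2  'ba'
  17  s[2:],s[20:]  1  'b'
  18  s[20:],s[6:]  1  'b'
  19  s[6:],s[9:]  0  ''
  20  s[9:],s[17:]  2  'ca'
  21  s[17:],s[1:]  1  'c'
  22  s[1:],s[19:]  2  'cb'
  23  s[19:],s[5:]  2  'cb'
  24  s[5:],s[8:]  1  'c'
  25  s[8:],s[4:]  2  'cc'
  26  s[4:],s[7:]  2  'cc'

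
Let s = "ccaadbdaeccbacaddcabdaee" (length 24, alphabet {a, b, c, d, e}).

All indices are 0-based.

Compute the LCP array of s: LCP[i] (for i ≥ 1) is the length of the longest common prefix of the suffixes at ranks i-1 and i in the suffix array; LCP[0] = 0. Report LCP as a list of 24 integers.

rank→(start, suffix):
  0 → (2, 'aadbdaeccbacaddcabdaee')
  1 → (18, 'abdaee')
  2 → (12, 'acaddcabdaee')
  3 → (3, 'adbdaeccbacaddcabdaee')
  4 → (14, 'addcabdaee')
  5 → (7, 'aeccbacaddcabdaee')
  6 → (21, 'aee')
  7 → (11, 'bacaddcabdaee')
  8 → (5, 'bdaeccbacaddcabdaee')
  9 → (19, 'bdaee')
  10 → (1, 'caadbdaeccbacaddcabdaee')
  11 → (17, 'cabdaee')
  12 → (13, 'caddcabdaee')
  13 → (10, 'cbacaddcabdaee')
  14 → (0, 'ccaadbdaeccbacaddcabdaee')
  15 → (9, 'ccbacaddcabdaee')
  16 → (6, 'daeccbacaddcabdaee')
  17 → (20, 'daee')
  18 → (4, 'dbdaeccbacaddcabdaee')
  19 → (16, 'dcabdaee')
  20 → (15, 'ddcabdaee')
  21 → (23, 'e')
  22 → (8, 'eccbacaddcabdaee')
  23 → (22, 'ee')

SA = [2, 18, 12, 3, 14, 7, 21, 11, 5, 19, 1, 17, 13, 10, 0, 9, 6, 20, 4, 16, 15, 23, 8, 22]
rank  pair      lcp
   1  s[2:],s[18:]  1  'a'
   2  s[18:],s[12:]  1  'a'
   3  s[12:],s[3:]  1  'a'
   4  s[3:],s[14:]  2  'ad'
   5  s[14:],s[7:]  1  'a'
   6  s[7:],s[21:]  2  'ae'
   7  s[21:],s[11:]  0  ''
   8  s[11:],s[5:]  1  'b'
   9  s[5:],s[19:]  4  'bdae'
  10  s[19:],s[1:]  0  ''
  11  s[1:],s[17:]  2  'ca'
  12  s[17:],s[13:]  2  'ca'
  13  s[13:],s[10:]  1  'c'
  14  s[10:],s[0:]  1  'c'
  15  s[0:],s[9:]  2  'cc'
  16  s[9:],s[6:]  0  ''
  17  s[6:],s[20:]  3  'dae'
  18  s[20:],s[4:]  1  'd'
  19  s[4:],s[16:]  1  'd'
  20  s[16:],s[15:]  1  'd'
  21  s[15:],s[23:]  0  ''
  22  s[23:],s[8:]  1  'e'
  23  s[8:],s[22:]  1  'e'

[0, 1, 1, 1, 2, 1, 2, 0, 1, 4, 0, 2, 2, 1, 1, 2, 0, 3, 1, 1, 1, 0, 1, 1]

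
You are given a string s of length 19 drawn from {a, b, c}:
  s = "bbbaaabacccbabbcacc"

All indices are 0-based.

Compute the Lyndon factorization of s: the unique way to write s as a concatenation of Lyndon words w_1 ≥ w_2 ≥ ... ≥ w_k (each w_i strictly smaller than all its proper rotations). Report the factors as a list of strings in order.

["b", "b", "b", "aaabacccbabbcacc"]

emit factor 1: 'b' (i=0, period=1)
emit factor 2: 'b' (i=1, period=1)
emit factor 3: 'b' (i=2, period=1)
emit factor 4: 'aaabacccbabbcacc' (i=3, period=16)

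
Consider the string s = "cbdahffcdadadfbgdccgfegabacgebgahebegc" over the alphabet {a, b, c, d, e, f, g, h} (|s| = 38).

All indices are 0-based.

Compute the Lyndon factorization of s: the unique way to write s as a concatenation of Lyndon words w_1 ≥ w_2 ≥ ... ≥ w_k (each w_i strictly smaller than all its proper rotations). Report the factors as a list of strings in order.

["c", "bd", "ahffcd", "adadfbgdccgfeg", "abacgebgahebegc"]

emit factor 1: 'c' (i=0, period=1)
emit factor 2: 'bd' (i=1, period=2)
emit factor 3: 'ahffcd' (i=3, period=6)
emit factor 4: 'adadfbgdccgfeg' (i=9, period=14)
emit factor 5: 'abacgebgahebegc' (i=23, period=15)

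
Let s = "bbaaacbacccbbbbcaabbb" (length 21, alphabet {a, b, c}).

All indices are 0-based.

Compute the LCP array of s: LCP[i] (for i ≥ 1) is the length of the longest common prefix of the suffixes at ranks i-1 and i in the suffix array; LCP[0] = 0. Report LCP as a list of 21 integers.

rank | idx | suffix
   0 |   2 | aaacbacccbbbbcaabbb
   1 |  16 | aabbb
   2 |   3 | aacbacccbbbbcaabbb
   3 |  17 | abbb
   4 |   4 | acbacccbbbbcaabbb
   5 |   7 | acccbbbbcaabbb
   6 |  20 | b
   7 |   1 | baaacbacccbbbbcaabbb
   8 |   6 | bacccbbbbcaabbb
   9 |  19 | bb
  10 |   0 | bbaaacbacccbbbbcaabbb
  11 |  18 | bbb
  12 |  11 | bbbbcaabbb
  13 |  12 | bbbcaabbb
  14 |  13 | bbcaabbb
  15 |  14 | bcaabbb
  16 |  15 | caabbb
  17 |   5 | cbacccbbbbcaabbb
  18 |  10 | cbbbbcaabbb
  19 |   9 | ccbbbbcaabbb
  20 |   8 | cccbbbbcaabbb

SA = [2, 16, 3, 17, 4, 7, 20, 1, 6, 19, 0, 18, 11, 12, 13, 14, 15, 5, 10, 9, 8]
rank  pair      lcp
   1  s[2:],s[16:]  2  'aa'
   2  s[16:],s[3:]  2  'aa'
   3  s[3:],s[17:]  1  'a'
   4  s[17:],s[4:]  1  'a'
   5  s[4:],s[7:]  2  'ac'
   6  s[7:],s[20:]  0  ''
   7  s[20:],s[1:]  1  'b'
   8  s[1:],s[6:]  2  'ba'
   9  s[6:],s[19:]  1  'b'
  10  s[19:],s[0:]  2  'bb'
  11  s[0:],s[18:]  2  'bb'
  12  s[18:],s[11:]  3  'bbb'
  13  s[11:],s[12:]  3  'bbb'
  14  s[12:],s[13:]  2  'bb'
  15  s[13:],s[14:]  1  'b'
  16  s[14:],s[15:]  0  ''
  17  s[15:],s[5:]  1  'c'
  18  s[5:],s[10:]  2  'cb'
  19  s[10:],s[9:]  1  'c'
  20  s[9:],s[8:]  2  'cc'

[0, 2, 2, 1, 1, 2, 0, 1, 2, 1, 2, 2, 3, 3, 2, 1, 0, 1, 2, 1, 2]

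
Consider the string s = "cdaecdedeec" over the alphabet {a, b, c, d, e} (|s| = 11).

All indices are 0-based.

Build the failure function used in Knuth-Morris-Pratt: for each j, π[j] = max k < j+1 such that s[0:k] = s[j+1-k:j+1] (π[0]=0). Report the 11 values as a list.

π[0] = 0
j=1 s[j]='d': π[1]=0 (border '')
j=2 s[j]='a': π[2]=0 (border '')
j=3 s[j]='e': π[3]=0 (border '')
j=4 s[j]='c': π[4]=1 (border 'c')
j=5 s[j]='d': π[5]=2 (border 'cd')
j=6 s[j]='e': k: 2→0; π[6]=0 (border '')
j=7 s[j]='d': π[7]=0 (border '')
j=8 s[j]='e': π[8]=0 (border '')
j=9 s[j]='e': π[9]=0 (border '')
j=10 s[j]='c': π[10]=1 (border 'c')

[0, 0, 0, 0, 1, 2, 0, 0, 0, 0, 1]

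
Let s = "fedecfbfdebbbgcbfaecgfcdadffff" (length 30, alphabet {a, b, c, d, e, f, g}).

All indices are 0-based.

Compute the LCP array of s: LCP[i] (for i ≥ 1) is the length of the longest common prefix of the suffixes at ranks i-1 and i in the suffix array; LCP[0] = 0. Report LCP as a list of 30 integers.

[0, 1, 0, 2, 1, 2, 1, 0, 1, 1, 1, 0, 1, 2, 1, 0, 1, 2, 1, 0, 1, 1, 1, 1, 1, 1, 2, 3, 0, 1]

rank | idx | suffix
   0 |  24 | adffff
   1 |  17 | aecgfcdadffff
   2 |  10 | bbbgcbfaecgfcdadffff
   3 |  11 | bbgcbfaecgfcdadffff
   4 |  15 | bfaecgfcdadffff
   5 |   6 | bfdebbbgcbfaecgfcdadffff
   6 |  12 | bgcbfaecgfcdadffff
   7 |  14 | cbfaecgfcdadffff
   8 |  22 | cdadffff
   9 |   4 | cfbfdebbbgcbfaecgfcdadffff
  10 |  19 | cgfcdadffff
  11 |  23 | dadffff
  12 |   8 | debbbgcbfaecgfcdadffff
  13 |   2 | decfbfdebbbgcbfaecgfcdadffff
  14 |  25 | dffff
  15 |   9 | ebbbgcbfaecgfcdadffff
  16 |   3 | ecfbfdebbbgcbfaecgfcdadffff
  17 |  18 | ecgfcdadffff
  18 |   1 | edecfbfdebbbgcbfaecgfcdadffff
  19 |  29 | f
  20 |  16 | faecgfcdadffff
  21 |   5 | fbfdebbbgcbfaecgfcdadffff
  22 |  21 | fcdadffff
  23 |   7 | fdebbbgcbfaecgfcdadffff
  24 |   0 | fedecfbfdebbbgcbfaecgfcdadffff
  25 |  28 | ff
  26 |  27 | fff
  27 |  26 | ffff
  28 |  13 | gcbfaecgfcdadffff
  29 |  20 | gfcdadffff

SA = [24, 17, 10, 11, 15, 6, 12, 14, 22, 4, 19, 23, 8, 2, 25, 9, 3, 18, 1, 29, 16, 5, 21, 7, 0, 28, 27, 26, 13, 20]
[i] adj suffixes → lcp
  [1] 24/17 → 1 ('a')
  [2] 17/10 → 0 ('')
  [3] 10/11 → 2 ('bb')
  [4] 11/15 → 1 ('b')
  [5] 15/6 → 2 ('bf')
  [6] 6/12 → 1 ('b')
  [7] 12/14 → 0 ('')
  [8] 14/22 → 1 ('c')
  [9] 22/4 → 1 ('c')
  [10] 4/19 → 1 ('c')
  [11] 19/23 → 0 ('')
  [12] 23/8 → 1 ('d')
  [13] 8/2 → 2 ('de')
  [14] 2/25 → 1 ('d')
  [15] 25/9 → 0 ('')
  [16] 9/3 → 1 ('e')
  [17] 3/18 → 2 ('ec')
  [18] 18/1 → 1 ('e')
  [19] 1/29 → 0 ('')
  [20] 29/16 → 1 ('f')
  [21] 16/5 → 1 ('f')
  [22] 5/21 → 1 ('f')
  [23] 21/7 → 1 ('f')
  [24] 7/0 → 1 ('f')
  [25] 0/28 → 1 ('f')
  [26] 28/27 → 2 ('ff')
  [27] 27/26 → 3 ('fff')
  [28] 26/13 → 0 ('')
  [29] 13/20 → 1 ('g')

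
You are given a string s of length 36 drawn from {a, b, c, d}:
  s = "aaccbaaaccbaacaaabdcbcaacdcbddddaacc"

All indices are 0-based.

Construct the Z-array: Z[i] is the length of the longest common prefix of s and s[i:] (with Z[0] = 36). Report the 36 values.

[36, 1, 0, 0, 0, 2, 7, 1, 0, 0, 0, 3, 1, 0, 2, 2, 1, 0, 0, 0, 0, 0, 3, 1, 0, 0, 0, 0, 0, 0, 0, 0, 4, 1, 0, 0]

Z[0]=36
i=1: outside box; Z[1]=1 grow→box=[1,2)
i=2: outside box; Z[2]=0
i=3: outside box; Z[3]=0
i=4: outside box; Z[4]=0
i=5: outside box; Z[5]=2 grow→box=[5,7)
i=6: min(r-i=1, Z[1]=1)=1; Z[6]=7 grow→box=[6,13)
i=7: min(r-i=6, Z[1]=1)=1; Z[7]=1
i=8: min(r-i=5, Z[2]=0)=0; Z[8]=0
i=9: min(r-i=4, Z[3]=0)=0; Z[9]=0
i=10: min(r-i=3, Z[4]=0)=0; Z[10]=0
i=11: min(r-i=2, Z[5]=2)=2; Z[11]=3 grow→box=[11,14)
i=12: min(r-i=2, Z[1]=1)=1; Z[12]=1
i=13: min(r-i=1, Z[2]=0)=0; Z[13]=0
i=14: outside box; Z[14]=2 grow→box=[14,16)
i=15: min(r-i=1, Z[1]=1)=1; Z[15]=2 grow→box=[15,17)
i=16: min(r-i=1, Z[1]=1)=1; Z[16]=1
i=17: outside box; Z[17]=0
i=18: outside box; Z[18]=0
i=19: outside box; Z[19]=0
i=20: outside box; Z[20]=0
i=21: outside box; Z[21]=0
i=22: outside box; Z[22]=3 grow→box=[22,25)
i=23: min(r-i=2, Z[1]=1)=1; Z[23]=1
i=24: min(r-i=1, Z[2]=0)=0; Z[24]=0
i=25: outside box; Z[25]=0
i=26: outside box; Z[26]=0
i=27: outside box; Z[27]=0
i=28: outside box; Z[28]=0
i=29: outside box; Z[29]=0
i=30: outside box; Z[30]=0
i=31: outside box; Z[31]=0
i=32: outside box; Z[32]=4 grow→box=[32,36)
i=33: min(r-i=3, Z[1]=1)=1; Z[33]=1
i=34: min(r-i=2, Z[2]=0)=0; Z[34]=0
i=35: min(r-i=1, Z[3]=0)=0; Z[35]=0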